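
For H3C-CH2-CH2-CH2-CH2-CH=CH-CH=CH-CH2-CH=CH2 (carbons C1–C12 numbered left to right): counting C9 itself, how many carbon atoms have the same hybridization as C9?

C9 is sp2 (one π bond).
C1: sp3
C2: sp3
C3: sp3
C4: sp3
C5: sp3
C6: sp2 ✓
C7: sp2 ✓
C8: sp2 ✓
C9: sp2 ✓
C10: sp3
C11: sp2 ✓
C12: sp2 ✓
6 carbons are sp2.

6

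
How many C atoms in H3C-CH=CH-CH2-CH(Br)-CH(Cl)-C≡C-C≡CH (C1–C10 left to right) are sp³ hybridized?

C1: sp3 ✓
C2: sp2
C3: sp2
C4: sp3 ✓
C5: sp3 ✓
C6: sp3 ✓
C7: sp
C8: sp
C9: sp
C10: sp
C1, C4, C5, C6 → 4 sp3 carbons.

4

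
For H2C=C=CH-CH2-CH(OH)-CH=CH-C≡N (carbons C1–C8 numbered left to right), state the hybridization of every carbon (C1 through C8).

C1 sp2, C2 sp, C3 sp2, C4 sp3, C5 sp3, C6 sp2, C7 sp2, C8 sp

C1 has 3 σ bonds, plus one π bond: steric number 3 → sp2.
C2 (2 σ bonds, plus two π bonds) has steric number 2: sp.
C3 — 3 σ bonds, plus one π bond. Steric number 3, so sp2.
C4: 4 σ bonds; 4 regions of electron density → sp3.
C5 carries 4 σ bonds, giving a steric number of 4, so it is sp3.
C6 is sp2: 3 σ bonds, plus one π bond, 3 electron-density regions.
C7 has 3 σ bonds, plus one π bond: steric number 3 → sp2.
C8 has 2 σ bonds, plus two π bonds: steric number 2 → sp.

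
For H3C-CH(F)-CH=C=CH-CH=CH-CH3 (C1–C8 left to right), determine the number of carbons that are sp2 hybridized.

4

C1: sp3
C2: sp3
C3: sp2 ✓
C4: sp
C5: sp2 ✓
C6: sp2 ✓
C7: sp2 ✓
C8: sp3
C3, C5, C6, C7 → 4 sp2 carbons.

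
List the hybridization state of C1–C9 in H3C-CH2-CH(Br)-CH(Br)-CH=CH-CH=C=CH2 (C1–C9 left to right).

C1 sp3, C2 sp3, C3 sp3, C4 sp3, C5 sp2, C6 sp2, C7 sp2, C8 sp, C9 sp2

C1 is sp3: 4 σ bonds, 4 electron-density regions.
C2: 4 σ bonds; 4 regions of electron density → sp3.
C3 is sp3: 4 σ bonds, 4 electron-density regions.
C4 carries 4 σ bonds, giving a steric number of 4, so it is sp3.
C5 — 3 σ bonds, plus one π bond. Steric number 3, so sp2.
C6 carries 3 σ bonds, plus one π bond, giving a steric number of 3, so it is sp2.
C7 is sp2: 3 σ bonds, plus one π bond, 3 electron-density regions.
C8: 2 σ bonds, plus two π bonds — 2 electron domains, sp.
C9 carries 3 σ bonds, plus one π bond, giving a steric number of 3, so it is sp2.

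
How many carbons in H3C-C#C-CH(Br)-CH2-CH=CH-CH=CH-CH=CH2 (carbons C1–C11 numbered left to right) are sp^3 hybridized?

3

C1: sp3 ✓
C2: sp
C3: sp
C4: sp3 ✓
C5: sp3 ✓
C6: sp2
C7: sp2
C8: sp2
C9: sp2
C10: sp2
C11: sp2
C1, C4, C5 → 3 sp3 carbons.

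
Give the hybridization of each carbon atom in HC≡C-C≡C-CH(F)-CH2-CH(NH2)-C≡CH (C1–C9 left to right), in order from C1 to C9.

C1 is sp: 2 σ bonds, plus two π bonds, 2 electron-density regions.
C2 has 2 σ bonds, plus two π bonds: steric number 2 → sp.
C3 (2 σ bonds, plus two π bonds) has steric number 2: sp.
C4 has 2 σ bonds, plus two π bonds: steric number 2 → sp.
C5: 4 σ bonds — 4 electron domains, sp3.
C6 has 4 σ bonds: steric number 4 → sp3.
C7 carries 4 σ bonds, giving a steric number of 4, so it is sp3.
C8 is sp: 2 σ bonds, plus two π bonds, 2 electron-density regions.
C9 (2 σ bonds, plus two π bonds) has steric number 2: sp.

C1 sp, C2 sp, C3 sp, C4 sp, C5 sp3, C6 sp3, C7 sp3, C8 sp, C9 sp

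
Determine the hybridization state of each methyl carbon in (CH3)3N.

Each methyl carbon: 4 σ bonds; 4 regions of electron density → sp3.

sp^3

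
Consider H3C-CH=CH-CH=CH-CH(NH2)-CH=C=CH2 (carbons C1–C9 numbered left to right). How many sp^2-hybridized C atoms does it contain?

6

C1: sp3
C2: sp2 ✓
C3: sp2 ✓
C4: sp2 ✓
C5: sp2 ✓
C6: sp3
C7: sp2 ✓
C8: sp
C9: sp2 ✓
C2, C3, C4, C5, C7, C9 → 6 sp2 carbons.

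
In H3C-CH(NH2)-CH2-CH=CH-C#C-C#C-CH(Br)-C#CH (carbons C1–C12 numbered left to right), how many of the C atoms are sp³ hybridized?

4

C1: sp3 ✓
C2: sp3 ✓
C3: sp3 ✓
C4: sp2
C5: sp2
C6: sp
C7: sp
C8: sp
C9: sp
C10: sp3 ✓
C11: sp
C12: sp
C1, C2, C3, C10 → 4 sp3 carbons.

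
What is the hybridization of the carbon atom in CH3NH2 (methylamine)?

sp³

The carbon atom: 4 σ bonds — 4 electron domains, sp3.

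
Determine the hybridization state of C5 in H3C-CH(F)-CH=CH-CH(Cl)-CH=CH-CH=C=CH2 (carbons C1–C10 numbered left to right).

C5 carries 4 σ bonds, giving a steric number of 4, so it is sp3.

sp³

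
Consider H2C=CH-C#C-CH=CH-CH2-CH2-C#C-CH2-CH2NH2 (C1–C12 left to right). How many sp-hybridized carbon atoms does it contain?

4

C1: sp2
C2: sp2
C3: sp ✓
C4: sp ✓
C5: sp2
C6: sp2
C7: sp3
C8: sp3
C9: sp ✓
C10: sp ✓
C11: sp3
C12: sp3
C3, C4, C9, C10 → 4 sp carbons.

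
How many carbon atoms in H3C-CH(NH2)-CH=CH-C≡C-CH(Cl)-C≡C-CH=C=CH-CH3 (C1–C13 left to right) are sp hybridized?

C1: sp3
C2: sp3
C3: sp2
C4: sp2
C5: sp ✓
C6: sp ✓
C7: sp3
C8: sp ✓
C9: sp ✓
C10: sp2
C11: sp ✓
C12: sp2
C13: sp3
C5, C6, C8, C9, C11 → 5 sp carbons.

5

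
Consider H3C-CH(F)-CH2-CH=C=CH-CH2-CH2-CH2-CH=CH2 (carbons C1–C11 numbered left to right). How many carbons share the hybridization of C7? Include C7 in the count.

6

C7 is sp3 (only σ bonds).
C1: sp3 ✓
C2: sp3 ✓
C3: sp3 ✓
C4: sp2
C5: sp
C6: sp2
C7: sp3 ✓
C8: sp3 ✓
C9: sp3 ✓
C10: sp2
C11: sp2
6 carbons are sp3.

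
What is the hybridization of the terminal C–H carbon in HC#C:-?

sp

The terminal C–H carbon is sp: 2 σ bonds, plus two π bonds, 2 electron-density regions.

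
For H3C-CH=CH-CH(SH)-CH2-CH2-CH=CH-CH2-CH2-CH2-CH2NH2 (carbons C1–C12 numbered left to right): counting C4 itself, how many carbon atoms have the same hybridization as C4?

8

C4 is sp3 (only σ bonds).
C1: sp3 ✓
C2: sp2
C3: sp2
C4: sp3 ✓
C5: sp3 ✓
C6: sp3 ✓
C7: sp2
C8: sp2
C9: sp3 ✓
C10: sp3 ✓
C11: sp3 ✓
C12: sp3 ✓
8 carbons are sp3.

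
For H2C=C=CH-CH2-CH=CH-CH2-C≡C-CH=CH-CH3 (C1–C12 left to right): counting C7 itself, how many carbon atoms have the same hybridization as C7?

3

C7 is sp3 (only σ bonds).
C1: sp2
C2: sp
C3: sp2
C4: sp3 ✓
C5: sp2
C6: sp2
C7: sp3 ✓
C8: sp
C9: sp
C10: sp2
C11: sp2
C12: sp3 ✓
3 carbons are sp3.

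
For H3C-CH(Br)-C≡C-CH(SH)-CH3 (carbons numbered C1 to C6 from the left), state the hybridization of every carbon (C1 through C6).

C1 sp3, C2 sp3, C3 sp, C4 sp, C5 sp3, C6 sp3

C1 carries 4 σ bonds, giving a steric number of 4, so it is sp3.
C2: 4 σ bonds; 4 regions of electron density → sp3.
C3 — 2 σ bonds, plus two π bonds. Steric number 2, so sp.
C4: 2 σ bonds, plus two π bonds; 2 regions of electron density → sp.
C5 (4 σ bonds) has steric number 4: sp3.
C6 has 4 σ bonds: steric number 4 → sp3.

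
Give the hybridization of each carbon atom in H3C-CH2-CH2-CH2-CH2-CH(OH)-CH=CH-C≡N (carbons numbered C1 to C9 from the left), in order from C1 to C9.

C1 (4 σ bonds) has steric number 4: sp3.
C2 has 4 σ bonds: steric number 4 → sp3.
C3 — 4 σ bonds. Steric number 4, so sp3.
C4: 4 σ bonds — 4 electron domains, sp3.
C5: 4 σ bonds; 4 regions of electron density → sp3.
C6 carries 4 σ bonds, giving a steric number of 4, so it is sp3.
C7 — 3 σ bonds, plus one π bond. Steric number 3, so sp2.
C8 is sp2: 3 σ bonds, plus one π bond, 3 electron-density regions.
C9: 2 σ bonds, plus two π bonds; 2 regions of electron density → sp.

C1 sp3, C2 sp3, C3 sp3, C4 sp3, C5 sp3, C6 sp3, C7 sp2, C8 sp2, C9 sp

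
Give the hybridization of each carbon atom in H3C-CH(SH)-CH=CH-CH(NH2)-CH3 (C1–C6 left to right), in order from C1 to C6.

C1 carries 4 σ bonds, giving a steric number of 4, so it is sp3.
C2: 4 σ bonds — 4 electron domains, sp3.
C3: 3 σ bonds, plus one π bond; 3 regions of electron density → sp2.
C4: 3 σ bonds, plus one π bond; 3 regions of electron density → sp2.
C5 is sp3: 4 σ bonds, 4 electron-density regions.
C6 carries 4 σ bonds, giving a steric number of 4, so it is sp3.

C1 sp3, C2 sp3, C3 sp2, C4 sp2, C5 sp3, C6 sp3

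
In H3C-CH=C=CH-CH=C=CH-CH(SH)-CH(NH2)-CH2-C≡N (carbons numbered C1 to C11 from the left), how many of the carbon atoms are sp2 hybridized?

4

C1: sp3
C2: sp2 ✓
C3: sp
C4: sp2 ✓
C5: sp2 ✓
C6: sp
C7: sp2 ✓
C8: sp3
C9: sp3
C10: sp3
C11: sp
C2, C4, C5, C7 → 4 sp2 carbons.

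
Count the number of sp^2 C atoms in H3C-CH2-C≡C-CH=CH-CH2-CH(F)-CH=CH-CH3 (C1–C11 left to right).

4

C1: sp3
C2: sp3
C3: sp
C4: sp
C5: sp2 ✓
C6: sp2 ✓
C7: sp3
C8: sp3
C9: sp2 ✓
C10: sp2 ✓
C11: sp3
C5, C6, C9, C10 → 4 sp2 carbons.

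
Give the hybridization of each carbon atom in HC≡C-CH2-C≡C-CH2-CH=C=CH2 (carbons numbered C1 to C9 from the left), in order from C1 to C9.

C1 sp, C2 sp, C3 sp3, C4 sp, C5 sp, C6 sp3, C7 sp2, C8 sp, C9 sp2

C1: 2 σ bonds, plus two π bonds; 2 regions of electron density → sp.
C2 is sp: 2 σ bonds, plus two π bonds, 2 electron-density regions.
C3 — 4 σ bonds. Steric number 4, so sp3.
C4 — 2 σ bonds, plus two π bonds. Steric number 2, so sp.
C5 (2 σ bonds, plus two π bonds) has steric number 2: sp.
C6 — 4 σ bonds. Steric number 4, so sp3.
C7 is sp2: 3 σ bonds, plus one π bond, 3 electron-density regions.
C8 carries 2 σ bonds, plus two π bonds, giving a steric number of 2, so it is sp.
C9 — 3 σ bonds, plus one π bond. Steric number 3, so sp2.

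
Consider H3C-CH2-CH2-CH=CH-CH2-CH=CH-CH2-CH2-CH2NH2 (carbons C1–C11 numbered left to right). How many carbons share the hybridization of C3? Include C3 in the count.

C3 is sp3 (only σ bonds).
C1: sp3 ✓
C2: sp3 ✓
C3: sp3 ✓
C4: sp2
C5: sp2
C6: sp3 ✓
C7: sp2
C8: sp2
C9: sp3 ✓
C10: sp3 ✓
C11: sp3 ✓
7 carbons are sp3.

7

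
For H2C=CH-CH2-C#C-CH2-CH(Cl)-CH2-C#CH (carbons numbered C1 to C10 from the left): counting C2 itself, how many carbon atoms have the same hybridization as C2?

C2 is sp2 (one π bond).
C1: sp2 ✓
C2: sp2 ✓
C3: sp3
C4: sp
C5: sp
C6: sp3
C7: sp3
C8: sp3
C9: sp
C10: sp
2 carbons are sp2.

2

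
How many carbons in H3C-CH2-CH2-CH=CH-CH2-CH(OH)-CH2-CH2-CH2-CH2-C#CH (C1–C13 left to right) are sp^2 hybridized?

2

C1: sp3
C2: sp3
C3: sp3
C4: sp2 ✓
C5: sp2 ✓
C6: sp3
C7: sp3
C8: sp3
C9: sp3
C10: sp3
C11: sp3
C12: sp
C13: sp
C4, C5 → 2 sp2 carbons.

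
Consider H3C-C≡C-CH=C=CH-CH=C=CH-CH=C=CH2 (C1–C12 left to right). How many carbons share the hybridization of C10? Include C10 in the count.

C10 is sp2 (one π bond).
C1: sp3
C2: sp
C3: sp
C4: sp2 ✓
C5: sp
C6: sp2 ✓
C7: sp2 ✓
C8: sp
C9: sp2 ✓
C10: sp2 ✓
C11: sp
C12: sp2 ✓
6 carbons are sp2.

6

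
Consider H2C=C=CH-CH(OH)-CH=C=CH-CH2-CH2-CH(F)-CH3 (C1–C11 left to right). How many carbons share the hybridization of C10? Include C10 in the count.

C10 is sp3 (only σ bonds).
C1: sp2
C2: sp
C3: sp2
C4: sp3 ✓
C5: sp2
C6: sp
C7: sp2
C8: sp3 ✓
C9: sp3 ✓
C10: sp3 ✓
C11: sp3 ✓
5 carbons are sp3.

5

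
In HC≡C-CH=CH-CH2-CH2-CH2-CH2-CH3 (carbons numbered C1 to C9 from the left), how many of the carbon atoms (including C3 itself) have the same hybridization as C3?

C3 is sp2 (one π bond).
C1: sp
C2: sp
C3: sp2 ✓
C4: sp2 ✓
C5: sp3
C6: sp3
C7: sp3
C8: sp3
C9: sp3
2 carbons are sp2.

2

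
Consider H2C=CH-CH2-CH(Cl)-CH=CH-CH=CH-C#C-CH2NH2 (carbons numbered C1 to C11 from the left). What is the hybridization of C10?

sp

C10 — 2 σ bonds, plus two π bonds. Steric number 2, so sp.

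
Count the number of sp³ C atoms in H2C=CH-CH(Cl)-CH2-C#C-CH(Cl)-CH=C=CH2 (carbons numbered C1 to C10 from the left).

3

C1: sp2
C2: sp2
C3: sp3 ✓
C4: sp3 ✓
C5: sp
C6: sp
C7: sp3 ✓
C8: sp2
C9: sp
C10: sp2
C3, C4, C7 → 3 sp3 carbons.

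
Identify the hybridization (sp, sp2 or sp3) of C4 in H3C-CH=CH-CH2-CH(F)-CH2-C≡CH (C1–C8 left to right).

sp3

C4 carries 4 σ bonds, giving a steric number of 4, so it is sp3.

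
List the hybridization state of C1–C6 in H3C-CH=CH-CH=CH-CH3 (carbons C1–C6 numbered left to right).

C1 sp3, C2 sp2, C3 sp2, C4 sp2, C5 sp2, C6 sp3

C1 is sp3: 4 σ bonds, 4 electron-density regions.
C2 is sp2: 3 σ bonds, plus one π bond, 3 electron-density regions.
C3: 3 σ bonds, plus one π bond; 3 regions of electron density → sp2.
C4 (3 σ bonds, plus one π bond) has steric number 3: sp2.
C5 — 3 σ bonds, plus one π bond. Steric number 3, so sp2.
C6: 4 σ bonds — 4 electron domains, sp3.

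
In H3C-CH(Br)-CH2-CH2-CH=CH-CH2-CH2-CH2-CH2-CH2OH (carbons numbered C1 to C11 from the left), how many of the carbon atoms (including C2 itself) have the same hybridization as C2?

C2 is sp3 (only σ bonds).
C1: sp3 ✓
C2: sp3 ✓
C3: sp3 ✓
C4: sp3 ✓
C5: sp2
C6: sp2
C7: sp3 ✓
C8: sp3 ✓
C9: sp3 ✓
C10: sp3 ✓
C11: sp3 ✓
9 carbons are sp3.

9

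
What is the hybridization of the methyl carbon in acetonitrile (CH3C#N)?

sp^3

The methyl carbon has 4 σ bonds: steric number 4 → sp3.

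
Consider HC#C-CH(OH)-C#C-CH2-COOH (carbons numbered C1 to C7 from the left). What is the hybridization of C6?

C6 carries 4 σ bonds, giving a steric number of 4, so it is sp3.

sp^3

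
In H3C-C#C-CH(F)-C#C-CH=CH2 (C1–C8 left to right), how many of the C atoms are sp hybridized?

C1: sp3
C2: sp ✓
C3: sp ✓
C4: sp3
C5: sp ✓
C6: sp ✓
C7: sp2
C8: sp2
C2, C3, C5, C6 → 4 sp carbons.

4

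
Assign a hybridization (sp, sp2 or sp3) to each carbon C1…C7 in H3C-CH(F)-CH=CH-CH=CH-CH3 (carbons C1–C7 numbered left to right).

C1 sp3, C2 sp3, C3 sp2, C4 sp2, C5 sp2, C6 sp2, C7 sp3

C1 carries 4 σ bonds, giving a steric number of 4, so it is sp3.
C2 has 4 σ bonds: steric number 4 → sp3.
C3 has 3 σ bonds, plus one π bond: steric number 3 → sp2.
C4 is sp2: 3 σ bonds, plus one π bond, 3 electron-density regions.
C5: 3 σ bonds, plus one π bond; 3 regions of electron density → sp2.
C6 carries 3 σ bonds, plus one π bond, giving a steric number of 3, so it is sp2.
C7 has 4 σ bonds: steric number 4 → sp3.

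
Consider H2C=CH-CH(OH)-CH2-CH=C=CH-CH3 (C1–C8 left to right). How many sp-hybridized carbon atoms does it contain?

1

C1: sp2
C2: sp2
C3: sp3
C4: sp3
C5: sp2
C6: sp ✓
C7: sp2
C8: sp3
C6 → 1 sp carbon.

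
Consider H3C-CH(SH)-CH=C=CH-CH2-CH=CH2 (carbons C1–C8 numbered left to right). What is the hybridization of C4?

C4: 2 σ bonds, plus two π bonds; 2 regions of electron density → sp.

sp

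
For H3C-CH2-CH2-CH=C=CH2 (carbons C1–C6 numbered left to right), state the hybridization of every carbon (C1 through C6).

C1: 4 σ bonds; 4 regions of electron density → sp3.
C2 carries 4 σ bonds, giving a steric number of 4, so it is sp3.
C3 is sp3: 4 σ bonds, 4 electron-density regions.
C4 (3 σ bonds, plus one π bond) has steric number 3: sp2.
C5 has 2 σ bonds, plus two π bonds: steric number 2 → sp.
C6 is sp2: 3 σ bonds, plus one π bond, 3 electron-density regions.

C1 sp3, C2 sp3, C3 sp3, C4 sp2, C5 sp, C6 sp2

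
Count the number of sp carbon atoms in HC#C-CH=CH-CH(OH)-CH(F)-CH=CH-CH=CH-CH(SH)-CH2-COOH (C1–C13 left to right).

C1: sp ✓
C2: sp ✓
C3: sp2
C4: sp2
C5: sp3
C6: sp3
C7: sp2
C8: sp2
C9: sp2
C10: sp2
C11: sp3
C12: sp3
C13: sp2
C1, C2 → 2 sp carbons.

2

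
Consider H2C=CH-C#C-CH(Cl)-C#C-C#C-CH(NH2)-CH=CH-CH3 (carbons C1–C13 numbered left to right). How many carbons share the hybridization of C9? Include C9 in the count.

C9 is sp (two π bonds).
C1: sp2
C2: sp2
C3: sp ✓
C4: sp ✓
C5: sp3
C6: sp ✓
C7: sp ✓
C8: sp ✓
C9: sp ✓
C10: sp3
C11: sp2
C12: sp2
C13: sp3
6 carbons are sp.

6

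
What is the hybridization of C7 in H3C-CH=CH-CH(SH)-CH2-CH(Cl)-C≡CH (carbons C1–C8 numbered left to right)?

sp

C7 has 2 σ bonds, plus two π bonds: steric number 2 → sp.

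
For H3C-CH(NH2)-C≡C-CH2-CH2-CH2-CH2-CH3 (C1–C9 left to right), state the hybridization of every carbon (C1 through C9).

C1 carries 4 σ bonds, giving a steric number of 4, so it is sp3.
C2 (4 σ bonds) has steric number 4: sp3.
C3 carries 2 σ bonds, plus two π bonds, giving a steric number of 2, so it is sp.
C4 has 2 σ bonds, plus two π bonds: steric number 2 → sp.
C5 is sp3: 4 σ bonds, 4 electron-density regions.
C6 has 4 σ bonds: steric number 4 → sp3.
C7 (4 σ bonds) has steric number 4: sp3.
C8: 4 σ bonds; 4 regions of electron density → sp3.
C9 (4 σ bonds) has steric number 4: sp3.

C1 sp3, C2 sp3, C3 sp, C4 sp, C5 sp3, C6 sp3, C7 sp3, C8 sp3, C9 sp3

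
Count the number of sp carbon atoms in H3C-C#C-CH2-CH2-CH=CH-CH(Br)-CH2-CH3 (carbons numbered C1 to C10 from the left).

C1: sp3
C2: sp ✓
C3: sp ✓
C4: sp3
C5: sp3
C6: sp2
C7: sp2
C8: sp3
C9: sp3
C10: sp3
C2, C3 → 2 sp carbons.

2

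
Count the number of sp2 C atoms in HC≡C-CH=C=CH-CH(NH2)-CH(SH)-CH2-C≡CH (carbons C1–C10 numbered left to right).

2

C1: sp
C2: sp
C3: sp2 ✓
C4: sp
C5: sp2 ✓
C6: sp3
C7: sp3
C8: sp3
C9: sp
C10: sp
C3, C5 → 2 sp2 carbons.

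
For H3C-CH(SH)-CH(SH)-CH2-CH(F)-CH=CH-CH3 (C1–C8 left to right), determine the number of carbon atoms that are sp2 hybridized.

2

C1: sp3
C2: sp3
C3: sp3
C4: sp3
C5: sp3
C6: sp2 ✓
C7: sp2 ✓
C8: sp3
C6, C7 → 2 sp2 carbons.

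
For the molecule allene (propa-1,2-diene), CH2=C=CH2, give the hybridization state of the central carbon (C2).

sp

Two σ bonds and two π bonds (one to each neighbour) → sp.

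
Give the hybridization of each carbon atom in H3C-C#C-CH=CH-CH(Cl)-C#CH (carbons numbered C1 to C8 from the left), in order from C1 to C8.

C1 carries 4 σ bonds, giving a steric number of 4, so it is sp3.
C2 — 2 σ bonds, plus two π bonds. Steric number 2, so sp.
C3 has 2 σ bonds, plus two π bonds: steric number 2 → sp.
C4 carries 3 σ bonds, plus one π bond, giving a steric number of 3, so it is sp2.
C5 — 3 σ bonds, plus one π bond. Steric number 3, so sp2.
C6 — 4 σ bonds. Steric number 4, so sp3.
C7 (2 σ bonds, plus two π bonds) has steric number 2: sp.
C8 is sp: 2 σ bonds, plus two π bonds, 2 electron-density regions.

C1 sp3, C2 sp, C3 sp, C4 sp2, C5 sp2, C6 sp3, C7 sp, C8 sp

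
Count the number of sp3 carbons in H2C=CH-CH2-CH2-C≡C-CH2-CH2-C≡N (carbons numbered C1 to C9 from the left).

4

C1: sp2
C2: sp2
C3: sp3 ✓
C4: sp3 ✓
C5: sp
C6: sp
C7: sp3 ✓
C8: sp3 ✓
C9: sp
C3, C4, C7, C8 → 4 sp3 carbons.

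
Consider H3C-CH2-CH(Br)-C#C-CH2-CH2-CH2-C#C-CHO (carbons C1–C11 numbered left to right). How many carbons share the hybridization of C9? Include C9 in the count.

C9 is sp (two π bonds).
C1: sp3
C2: sp3
C3: sp3
C4: sp ✓
C5: sp ✓
C6: sp3
C7: sp3
C8: sp3
C9: sp ✓
C10: sp ✓
C11: sp2
4 carbons are sp.

4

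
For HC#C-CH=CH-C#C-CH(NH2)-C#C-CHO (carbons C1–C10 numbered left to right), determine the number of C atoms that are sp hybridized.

C1: sp ✓
C2: sp ✓
C3: sp2
C4: sp2
C5: sp ✓
C6: sp ✓
C7: sp3
C8: sp ✓
C9: sp ✓
C10: sp2
C1, C2, C5, C6, C8, C9 → 6 sp carbons.

6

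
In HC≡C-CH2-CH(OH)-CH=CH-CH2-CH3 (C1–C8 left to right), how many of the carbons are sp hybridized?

2

C1: sp ✓
C2: sp ✓
C3: sp3
C4: sp3
C5: sp2
C6: sp2
C7: sp3
C8: sp3
C1, C2 → 2 sp carbons.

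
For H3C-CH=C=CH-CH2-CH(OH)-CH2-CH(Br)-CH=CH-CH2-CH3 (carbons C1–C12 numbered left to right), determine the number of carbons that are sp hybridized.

1

C1: sp3
C2: sp2
C3: sp ✓
C4: sp2
C5: sp3
C6: sp3
C7: sp3
C8: sp3
C9: sp2
C10: sp2
C11: sp3
C12: sp3
C3 → 1 sp carbon.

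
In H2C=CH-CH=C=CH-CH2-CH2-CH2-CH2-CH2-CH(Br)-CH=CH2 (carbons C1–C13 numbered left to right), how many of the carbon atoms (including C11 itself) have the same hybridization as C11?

C11 is sp3 (only σ bonds).
C1: sp2
C2: sp2
C3: sp2
C4: sp
C5: sp2
C6: sp3 ✓
C7: sp3 ✓
C8: sp3 ✓
C9: sp3 ✓
C10: sp3 ✓
C11: sp3 ✓
C12: sp2
C13: sp2
6 carbons are sp3.

6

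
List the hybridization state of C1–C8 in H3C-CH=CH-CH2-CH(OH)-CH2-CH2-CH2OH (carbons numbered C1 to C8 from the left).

C1: 4 σ bonds; 4 regions of electron density → sp3.
C2: 3 σ bonds, plus one π bond — 3 electron domains, sp2.
C3: 3 σ bonds, plus one π bond — 3 electron domains, sp2.
C4 is sp3: 4 σ bonds, 4 electron-density regions.
C5: 4 σ bonds; 4 regions of electron density → sp3.
C6 carries 4 σ bonds, giving a steric number of 4, so it is sp3.
C7 carries 4 σ bonds, giving a steric number of 4, so it is sp3.
C8 carries 4 σ bonds, giving a steric number of 4, so it is sp3.

C1 sp3, C2 sp2, C3 sp2, C4 sp3, C5 sp3, C6 sp3, C7 sp3, C8 sp3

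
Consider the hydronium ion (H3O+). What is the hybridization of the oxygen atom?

sp³

Three σ bonds + one lone pair = steric number 4 → sp3.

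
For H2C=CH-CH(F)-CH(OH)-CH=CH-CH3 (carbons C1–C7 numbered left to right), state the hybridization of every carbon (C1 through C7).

C1 sp2, C2 sp2, C3 sp3, C4 sp3, C5 sp2, C6 sp2, C7 sp3

C1 has 3 σ bonds, plus one π bond: steric number 3 → sp2.
C2 carries 3 σ bonds, plus one π bond, giving a steric number of 3, so it is sp2.
C3 — 4 σ bonds. Steric number 4, so sp3.
C4 (4 σ bonds) has steric number 4: sp3.
C5: 3 σ bonds, plus one π bond; 3 regions of electron density → sp2.
C6 carries 3 σ bonds, plus one π bond, giving a steric number of 3, so it is sp2.
C7: 4 σ bonds — 4 electron domains, sp3.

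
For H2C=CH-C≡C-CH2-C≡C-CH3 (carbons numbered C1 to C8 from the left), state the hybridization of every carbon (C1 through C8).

C1 sp2, C2 sp2, C3 sp, C4 sp, C5 sp3, C6 sp, C7 sp, C8 sp3

C1 carries 3 σ bonds, plus one π bond, giving a steric number of 3, so it is sp2.
C2 carries 3 σ bonds, plus one π bond, giving a steric number of 3, so it is sp2.
C3 — 2 σ bonds, plus two π bonds. Steric number 2, so sp.
C4 carries 2 σ bonds, plus two π bonds, giving a steric number of 2, so it is sp.
C5 carries 4 σ bonds, giving a steric number of 4, so it is sp3.
C6 — 2 σ bonds, plus two π bonds. Steric number 2, so sp.
C7 — 2 σ bonds, plus two π bonds. Steric number 2, so sp.
C8 — 4 σ bonds. Steric number 4, so sp3.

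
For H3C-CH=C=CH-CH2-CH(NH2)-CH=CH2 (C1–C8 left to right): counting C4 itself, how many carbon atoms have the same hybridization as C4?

C4 is sp2 (one π bond).
C1: sp3
C2: sp2 ✓
C3: sp
C4: sp2 ✓
C5: sp3
C6: sp3
C7: sp2 ✓
C8: sp2 ✓
4 carbons are sp2.

4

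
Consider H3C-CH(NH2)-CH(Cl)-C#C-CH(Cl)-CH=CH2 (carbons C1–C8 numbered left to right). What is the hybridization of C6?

C6 is sp3: 4 σ bonds, 4 electron-density regions.

sp³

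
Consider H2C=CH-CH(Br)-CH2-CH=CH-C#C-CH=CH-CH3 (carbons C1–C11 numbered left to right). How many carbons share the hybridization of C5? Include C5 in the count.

6

C5 is sp2 (one π bond).
C1: sp2 ✓
C2: sp2 ✓
C3: sp3
C4: sp3
C5: sp2 ✓
C6: sp2 ✓
C7: sp
C8: sp
C9: sp2 ✓
C10: sp2 ✓
C11: sp3
6 carbons are sp2.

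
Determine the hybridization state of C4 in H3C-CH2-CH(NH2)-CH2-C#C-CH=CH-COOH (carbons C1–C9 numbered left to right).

sp3

C4 has 4 σ bonds: steric number 4 → sp3.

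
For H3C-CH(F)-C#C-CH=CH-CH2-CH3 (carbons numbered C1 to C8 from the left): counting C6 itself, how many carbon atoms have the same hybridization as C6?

C6 is sp2 (one π bond).
C1: sp3
C2: sp3
C3: sp
C4: sp
C5: sp2 ✓
C6: sp2 ✓
C7: sp3
C8: sp3
2 carbons are sp2.

2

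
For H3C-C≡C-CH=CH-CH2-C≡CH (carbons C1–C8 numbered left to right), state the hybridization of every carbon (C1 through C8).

C1 sp3, C2 sp, C3 sp, C4 sp2, C5 sp2, C6 sp3, C7 sp, C8 sp

C1: 4 σ bonds; 4 regions of electron density → sp3.
C2: 2 σ bonds, plus two π bonds — 2 electron domains, sp.
C3: 2 σ bonds, plus two π bonds — 2 electron domains, sp.
C4 — 3 σ bonds, plus one π bond. Steric number 3, so sp2.
C5 is sp2: 3 σ bonds, plus one π bond, 3 electron-density regions.
C6: 4 σ bonds — 4 electron domains, sp3.
C7 is sp: 2 σ bonds, plus two π bonds, 2 electron-density regions.
C8 is sp: 2 σ bonds, plus two π bonds, 2 electron-density regions.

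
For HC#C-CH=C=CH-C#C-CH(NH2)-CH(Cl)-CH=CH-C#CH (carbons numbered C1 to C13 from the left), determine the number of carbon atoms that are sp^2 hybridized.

C1: sp
C2: sp
C3: sp2 ✓
C4: sp
C5: sp2 ✓
C6: sp
C7: sp
C8: sp3
C9: sp3
C10: sp2 ✓
C11: sp2 ✓
C12: sp
C13: sp
C3, C5, C10, C11 → 4 sp2 carbons.

4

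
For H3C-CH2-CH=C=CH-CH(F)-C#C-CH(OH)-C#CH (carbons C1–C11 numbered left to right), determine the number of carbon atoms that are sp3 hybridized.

C1: sp3 ✓
C2: sp3 ✓
C3: sp2
C4: sp
C5: sp2
C6: sp3 ✓
C7: sp
C8: sp
C9: sp3 ✓
C10: sp
C11: sp
C1, C2, C6, C9 → 4 sp3 carbons.

4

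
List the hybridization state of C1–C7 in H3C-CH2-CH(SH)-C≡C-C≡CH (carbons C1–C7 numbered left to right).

C1 sp3, C2 sp3, C3 sp3, C4 sp, C5 sp, C6 sp, C7 sp

C1 is sp3: 4 σ bonds, 4 electron-density regions.
C2 carries 4 σ bonds, giving a steric number of 4, so it is sp3.
C3 (4 σ bonds) has steric number 4: sp3.
C4: 2 σ bonds, plus two π bonds — 2 electron domains, sp.
C5 — 2 σ bonds, plus two π bonds. Steric number 2, so sp.
C6 has 2 σ bonds, plus two π bonds: steric number 2 → sp.
C7 has 2 σ bonds, plus two π bonds: steric number 2 → sp.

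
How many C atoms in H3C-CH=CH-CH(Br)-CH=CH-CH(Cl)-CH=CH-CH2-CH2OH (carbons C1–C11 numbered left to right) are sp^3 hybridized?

5

C1: sp3 ✓
C2: sp2
C3: sp2
C4: sp3 ✓
C5: sp2
C6: sp2
C7: sp3 ✓
C8: sp2
C9: sp2
C10: sp3 ✓
C11: sp3 ✓
C1, C4, C7, C10, C11 → 5 sp3 carbons.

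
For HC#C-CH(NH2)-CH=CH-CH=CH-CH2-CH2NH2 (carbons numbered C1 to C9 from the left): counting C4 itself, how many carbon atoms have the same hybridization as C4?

4

C4 is sp2 (one π bond).
C1: sp
C2: sp
C3: sp3
C4: sp2 ✓
C5: sp2 ✓
C6: sp2 ✓
C7: sp2 ✓
C8: sp3
C9: sp3
4 carbons are sp2.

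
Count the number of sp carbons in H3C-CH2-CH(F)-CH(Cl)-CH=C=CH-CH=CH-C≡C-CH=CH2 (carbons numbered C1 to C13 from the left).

3

C1: sp3
C2: sp3
C3: sp3
C4: sp3
C5: sp2
C6: sp ✓
C7: sp2
C8: sp2
C9: sp2
C10: sp ✓
C11: sp ✓
C12: sp2
C13: sp2
C6, C10, C11 → 3 sp carbons.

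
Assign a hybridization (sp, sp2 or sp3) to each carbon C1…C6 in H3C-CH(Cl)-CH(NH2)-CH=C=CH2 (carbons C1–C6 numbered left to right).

C1 sp3, C2 sp3, C3 sp3, C4 sp2, C5 sp, C6 sp2

C1: 4 σ bonds — 4 electron domains, sp3.
C2 — 4 σ bonds. Steric number 4, so sp3.
C3 carries 4 σ bonds, giving a steric number of 4, so it is sp3.
C4 — 3 σ bonds, plus one π bond. Steric number 3, so sp2.
C5 carries 2 σ bonds, plus two π bonds, giving a steric number of 2, so it is sp.
C6: 3 σ bonds, plus one π bond — 3 electron domains, sp2.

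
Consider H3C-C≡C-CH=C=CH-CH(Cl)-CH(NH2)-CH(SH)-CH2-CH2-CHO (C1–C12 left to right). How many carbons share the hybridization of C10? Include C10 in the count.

6

C10 is sp3 (only σ bonds).
C1: sp3 ✓
C2: sp
C3: sp
C4: sp2
C5: sp
C6: sp2
C7: sp3 ✓
C8: sp3 ✓
C9: sp3 ✓
C10: sp3 ✓
C11: sp3 ✓
C12: sp2
6 carbons are sp3.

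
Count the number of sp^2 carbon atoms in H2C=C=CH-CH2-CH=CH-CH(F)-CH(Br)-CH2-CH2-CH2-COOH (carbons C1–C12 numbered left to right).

C1: sp2 ✓
C2: sp
C3: sp2 ✓
C4: sp3
C5: sp2 ✓
C6: sp2 ✓
C7: sp3
C8: sp3
C9: sp3
C10: sp3
C11: sp3
C12: sp2 ✓
C1, C3, C5, C6, C12 → 5 sp2 carbons.

5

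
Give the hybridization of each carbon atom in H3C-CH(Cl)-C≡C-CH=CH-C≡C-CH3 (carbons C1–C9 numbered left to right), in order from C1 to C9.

C1 sp3, C2 sp3, C3 sp, C4 sp, C5 sp2, C6 sp2, C7 sp, C8 sp, C9 sp3

C1: 4 σ bonds — 4 electron domains, sp3.
C2 — 4 σ bonds. Steric number 4, so sp3.
C3 is sp: 2 σ bonds, plus two π bonds, 2 electron-density regions.
C4 (2 σ bonds, plus two π bonds) has steric number 2: sp.
C5 carries 3 σ bonds, plus one π bond, giving a steric number of 3, so it is sp2.
C6 has 3 σ bonds, plus one π bond: steric number 3 → sp2.
C7: 2 σ bonds, plus two π bonds — 2 electron domains, sp.
C8 carries 2 σ bonds, plus two π bonds, giving a steric number of 2, so it is sp.
C9 — 4 σ bonds. Steric number 4, so sp3.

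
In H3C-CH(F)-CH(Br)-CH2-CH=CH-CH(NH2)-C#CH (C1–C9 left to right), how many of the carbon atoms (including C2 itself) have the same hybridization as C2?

5

C2 is sp3 (only σ bonds).
C1: sp3 ✓
C2: sp3 ✓
C3: sp3 ✓
C4: sp3 ✓
C5: sp2
C6: sp2
C7: sp3 ✓
C8: sp
C9: sp
5 carbons are sp3.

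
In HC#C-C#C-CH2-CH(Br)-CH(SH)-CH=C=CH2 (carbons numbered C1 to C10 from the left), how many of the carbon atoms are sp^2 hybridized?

C1: sp
C2: sp
C3: sp
C4: sp
C5: sp3
C6: sp3
C7: sp3
C8: sp2 ✓
C9: sp
C10: sp2 ✓
C8, C10 → 2 sp2 carbons.

2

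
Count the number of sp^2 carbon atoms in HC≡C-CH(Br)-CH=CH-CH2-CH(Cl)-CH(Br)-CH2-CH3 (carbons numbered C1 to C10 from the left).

C1: sp
C2: sp
C3: sp3
C4: sp2 ✓
C5: sp2 ✓
C6: sp3
C7: sp3
C8: sp3
C9: sp3
C10: sp3
C4, C5 → 2 sp2 carbons.

2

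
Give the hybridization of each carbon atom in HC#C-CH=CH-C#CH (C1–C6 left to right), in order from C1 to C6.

C1 sp, C2 sp, C3 sp2, C4 sp2, C5 sp, C6 sp

C1 — 2 σ bonds, plus two π bonds. Steric number 2, so sp.
C2 carries 2 σ bonds, plus two π bonds, giving a steric number of 2, so it is sp.
C3 is sp2: 3 σ bonds, plus one π bond, 3 electron-density regions.
C4 — 3 σ bonds, plus one π bond. Steric number 3, so sp2.
C5 — 2 σ bonds, plus two π bonds. Steric number 2, so sp.
C6 is sp: 2 σ bonds, plus two π bonds, 2 electron-density regions.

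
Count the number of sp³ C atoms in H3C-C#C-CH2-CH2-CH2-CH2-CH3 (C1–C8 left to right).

6

C1: sp3 ✓
C2: sp
C3: sp
C4: sp3 ✓
C5: sp3 ✓
C6: sp3 ✓
C7: sp3 ✓
C8: sp3 ✓
C1, C4, C5, C6, C7, C8 → 6 sp3 carbons.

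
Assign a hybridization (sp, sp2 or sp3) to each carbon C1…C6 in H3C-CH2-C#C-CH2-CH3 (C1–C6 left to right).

C1 (4 σ bonds) has steric number 4: sp3.
C2: 4 σ bonds; 4 regions of electron density → sp3.
C3 carries 2 σ bonds, plus two π bonds, giving a steric number of 2, so it is sp.
C4: 2 σ bonds, plus two π bonds — 2 electron domains, sp.
C5: 4 σ bonds; 4 regions of electron density → sp3.
C6 — 4 σ bonds. Steric number 4, so sp3.

C1 sp3, C2 sp3, C3 sp, C4 sp, C5 sp3, C6 sp3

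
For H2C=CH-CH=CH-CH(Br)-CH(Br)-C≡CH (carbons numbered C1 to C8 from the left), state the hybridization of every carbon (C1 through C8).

C1 is sp2: 3 σ bonds, plus one π bond, 3 electron-density regions.
C2 has 3 σ bonds, plus one π bond: steric number 3 → sp2.
C3 has 3 σ bonds, plus one π bond: steric number 3 → sp2.
C4 — 3 σ bonds, plus one π bond. Steric number 3, so sp2.
C5 has 4 σ bonds: steric number 4 → sp3.
C6: 4 σ bonds; 4 regions of electron density → sp3.
C7: 2 σ bonds, plus two π bonds — 2 electron domains, sp.
C8 has 2 σ bonds, plus two π bonds: steric number 2 → sp.

C1 sp2, C2 sp2, C3 sp2, C4 sp2, C5 sp3, C6 sp3, C7 sp, C8 sp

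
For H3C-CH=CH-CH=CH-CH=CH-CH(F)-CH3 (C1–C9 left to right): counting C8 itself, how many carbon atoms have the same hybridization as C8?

C8 is sp3 (only σ bonds).
C1: sp3 ✓
C2: sp2
C3: sp2
C4: sp2
C5: sp2
C6: sp2
C7: sp2
C8: sp3 ✓
C9: sp3 ✓
3 carbons are sp3.

3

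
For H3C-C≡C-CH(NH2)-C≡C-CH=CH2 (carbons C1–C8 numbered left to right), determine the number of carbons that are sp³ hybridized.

2

C1: sp3 ✓
C2: sp
C3: sp
C4: sp3 ✓
C5: sp
C6: sp
C7: sp2
C8: sp2
C1, C4 → 2 sp3 carbons.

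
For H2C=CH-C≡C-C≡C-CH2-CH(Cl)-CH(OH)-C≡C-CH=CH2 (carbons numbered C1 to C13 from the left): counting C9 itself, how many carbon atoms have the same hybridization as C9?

3

C9 is sp3 (only σ bonds).
C1: sp2
C2: sp2
C3: sp
C4: sp
C5: sp
C6: sp
C7: sp3 ✓
C8: sp3 ✓
C9: sp3 ✓
C10: sp
C11: sp
C12: sp2
C13: sp2
3 carbons are sp3.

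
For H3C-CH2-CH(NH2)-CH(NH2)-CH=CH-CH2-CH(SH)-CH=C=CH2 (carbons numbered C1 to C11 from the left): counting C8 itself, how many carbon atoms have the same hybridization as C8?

C8 is sp3 (only σ bonds).
C1: sp3 ✓
C2: sp3 ✓
C3: sp3 ✓
C4: sp3 ✓
C5: sp2
C6: sp2
C7: sp3 ✓
C8: sp3 ✓
C9: sp2
C10: sp
C11: sp2
6 carbons are sp3.

6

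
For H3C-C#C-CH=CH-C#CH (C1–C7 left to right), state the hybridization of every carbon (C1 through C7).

C1 sp3, C2 sp, C3 sp, C4 sp2, C5 sp2, C6 sp, C7 sp

C1 has 4 σ bonds: steric number 4 → sp3.
C2 has 2 σ bonds, plus two π bonds: steric number 2 → sp.
C3: 2 σ bonds, plus two π bonds — 2 electron domains, sp.
C4 (3 σ bonds, plus one π bond) has steric number 3: sp2.
C5: 3 σ bonds, plus one π bond — 3 electron domains, sp2.
C6 (2 σ bonds, plus two π bonds) has steric number 2: sp.
C7: 2 σ bonds, plus two π bonds — 2 electron domains, sp.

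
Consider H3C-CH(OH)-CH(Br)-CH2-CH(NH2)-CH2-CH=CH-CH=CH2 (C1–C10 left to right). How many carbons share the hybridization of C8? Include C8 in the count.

4

C8 is sp2 (one π bond).
C1: sp3
C2: sp3
C3: sp3
C4: sp3
C5: sp3
C6: sp3
C7: sp2 ✓
C8: sp2 ✓
C9: sp2 ✓
C10: sp2 ✓
4 carbons are sp2.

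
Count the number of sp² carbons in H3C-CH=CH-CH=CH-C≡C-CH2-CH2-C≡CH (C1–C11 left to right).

4

C1: sp3
C2: sp2 ✓
C3: sp2 ✓
C4: sp2 ✓
C5: sp2 ✓
C6: sp
C7: sp
C8: sp3
C9: sp3
C10: sp
C11: sp
C2, C3, C4, C5 → 4 sp2 carbons.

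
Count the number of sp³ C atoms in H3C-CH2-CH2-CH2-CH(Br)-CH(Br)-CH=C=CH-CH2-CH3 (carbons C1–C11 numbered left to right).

8

C1: sp3 ✓
C2: sp3 ✓
C3: sp3 ✓
C4: sp3 ✓
C5: sp3 ✓
C6: sp3 ✓
C7: sp2
C8: sp
C9: sp2
C10: sp3 ✓
C11: sp3 ✓
C1, C2, C3, C4, C5, C6, C10, C11 → 8 sp3 carbons.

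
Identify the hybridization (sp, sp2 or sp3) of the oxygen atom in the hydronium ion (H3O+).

sp3

Three σ bonds + one lone pair = steric number 4 → sp3.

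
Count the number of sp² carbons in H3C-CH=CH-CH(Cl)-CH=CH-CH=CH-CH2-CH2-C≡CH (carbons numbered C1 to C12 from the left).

6

C1: sp3
C2: sp2 ✓
C3: sp2 ✓
C4: sp3
C5: sp2 ✓
C6: sp2 ✓
C7: sp2 ✓
C8: sp2 ✓
C9: sp3
C10: sp3
C11: sp
C12: sp
C2, C3, C5, C6, C7, C8 → 6 sp2 carbons.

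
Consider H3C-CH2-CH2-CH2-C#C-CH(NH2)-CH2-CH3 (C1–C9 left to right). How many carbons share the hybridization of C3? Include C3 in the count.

C3 is sp3 (only σ bonds).
C1: sp3 ✓
C2: sp3 ✓
C3: sp3 ✓
C4: sp3 ✓
C5: sp
C6: sp
C7: sp3 ✓
C8: sp3 ✓
C9: sp3 ✓
7 carbons are sp3.

7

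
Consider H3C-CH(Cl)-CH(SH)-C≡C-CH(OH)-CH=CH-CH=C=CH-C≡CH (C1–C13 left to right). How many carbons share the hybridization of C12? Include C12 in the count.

5

C12 is sp (two π bonds).
C1: sp3
C2: sp3
C3: sp3
C4: sp ✓
C5: sp ✓
C6: sp3
C7: sp2
C8: sp2
C9: sp2
C10: sp ✓
C11: sp2
C12: sp ✓
C13: sp ✓
5 carbons are sp.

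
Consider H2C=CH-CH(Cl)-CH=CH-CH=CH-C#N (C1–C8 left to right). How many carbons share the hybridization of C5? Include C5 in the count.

6

C5 is sp2 (one π bond).
C1: sp2 ✓
C2: sp2 ✓
C3: sp3
C4: sp2 ✓
C5: sp2 ✓
C6: sp2 ✓
C7: sp2 ✓
C8: sp
6 carbons are sp2.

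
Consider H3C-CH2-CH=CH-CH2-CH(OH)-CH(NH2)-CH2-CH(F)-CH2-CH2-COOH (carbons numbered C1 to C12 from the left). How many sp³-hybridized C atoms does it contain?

9

C1: sp3 ✓
C2: sp3 ✓
C3: sp2
C4: sp2
C5: sp3 ✓
C6: sp3 ✓
C7: sp3 ✓
C8: sp3 ✓
C9: sp3 ✓
C10: sp3 ✓
C11: sp3 ✓
C12: sp2
C1, C2, C5, C6, C7, C8, C9, C10, C11 → 9 sp3 carbons.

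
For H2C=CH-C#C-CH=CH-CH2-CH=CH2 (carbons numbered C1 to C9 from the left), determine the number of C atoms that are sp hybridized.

2

C1: sp2
C2: sp2
C3: sp ✓
C4: sp ✓
C5: sp2
C6: sp2
C7: sp3
C8: sp2
C9: sp2
C3, C4 → 2 sp carbons.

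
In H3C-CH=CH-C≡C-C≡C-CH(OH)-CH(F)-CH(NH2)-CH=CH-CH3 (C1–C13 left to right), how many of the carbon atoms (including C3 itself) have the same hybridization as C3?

4

C3 is sp2 (one π bond).
C1: sp3
C2: sp2 ✓
C3: sp2 ✓
C4: sp
C5: sp
C6: sp
C7: sp
C8: sp3
C9: sp3
C10: sp3
C11: sp2 ✓
C12: sp2 ✓
C13: sp3
4 carbons are sp2.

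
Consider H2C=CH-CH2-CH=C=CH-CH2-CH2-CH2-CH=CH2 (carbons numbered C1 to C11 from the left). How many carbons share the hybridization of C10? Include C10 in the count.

C10 is sp2 (one π bond).
C1: sp2 ✓
C2: sp2 ✓
C3: sp3
C4: sp2 ✓
C5: sp
C6: sp2 ✓
C7: sp3
C8: sp3
C9: sp3
C10: sp2 ✓
C11: sp2 ✓
6 carbons are sp2.

6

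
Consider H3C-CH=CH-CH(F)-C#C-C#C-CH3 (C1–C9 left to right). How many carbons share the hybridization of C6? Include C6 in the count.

4

C6 is sp (two π bonds).
C1: sp3
C2: sp2
C3: sp2
C4: sp3
C5: sp ✓
C6: sp ✓
C7: sp ✓
C8: sp ✓
C9: sp3
4 carbons are sp.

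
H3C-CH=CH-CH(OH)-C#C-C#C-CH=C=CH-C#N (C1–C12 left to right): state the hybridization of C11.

C11 (3 σ bonds, plus one π bond) has steric number 3: sp2.

sp2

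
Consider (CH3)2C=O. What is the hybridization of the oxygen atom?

sp^2

One σ bond + two lone pairs = steric number 3 → sp2.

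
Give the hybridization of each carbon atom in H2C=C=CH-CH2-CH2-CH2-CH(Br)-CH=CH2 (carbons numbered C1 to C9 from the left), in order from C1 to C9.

C1 sp2, C2 sp, C3 sp2, C4 sp3, C5 sp3, C6 sp3, C7 sp3, C8 sp2, C9 sp2

C1 is sp2: 3 σ bonds, plus one π bond, 3 electron-density regions.
C2: 2 σ bonds, plus two π bonds — 2 electron domains, sp.
C3 (3 σ bonds, plus one π bond) has steric number 3: sp2.
C4 carries 4 σ bonds, giving a steric number of 4, so it is sp3.
C5: 4 σ bonds — 4 electron domains, sp3.
C6: 4 σ bonds; 4 regions of electron density → sp3.
C7: 4 σ bonds — 4 electron domains, sp3.
C8: 3 σ bonds, plus one π bond — 3 electron domains, sp2.
C9: 3 σ bonds, plus one π bond; 3 regions of electron density → sp2.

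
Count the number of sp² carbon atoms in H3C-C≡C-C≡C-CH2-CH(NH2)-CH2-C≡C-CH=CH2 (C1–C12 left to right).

C1: sp3
C2: sp
C3: sp
C4: sp
C5: sp
C6: sp3
C7: sp3
C8: sp3
C9: sp
C10: sp
C11: sp2 ✓
C12: sp2 ✓
C11, C12 → 2 sp2 carbons.

2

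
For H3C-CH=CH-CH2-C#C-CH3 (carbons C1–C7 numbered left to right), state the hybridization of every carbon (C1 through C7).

C1 is sp3: 4 σ bonds, 4 electron-density regions.
C2: 3 σ bonds, plus one π bond; 3 regions of electron density → sp2.
C3 — 3 σ bonds, plus one π bond. Steric number 3, so sp2.
C4 has 4 σ bonds: steric number 4 → sp3.
C5 is sp: 2 σ bonds, plus two π bonds, 2 electron-density regions.
C6 is sp: 2 σ bonds, plus two π bonds, 2 electron-density regions.
C7 — 4 σ bonds. Steric number 4, so sp3.

C1 sp3, C2 sp2, C3 sp2, C4 sp3, C5 sp, C6 sp, C7 sp3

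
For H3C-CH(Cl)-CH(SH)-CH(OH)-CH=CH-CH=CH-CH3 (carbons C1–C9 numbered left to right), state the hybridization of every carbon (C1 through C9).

C1 sp3, C2 sp3, C3 sp3, C4 sp3, C5 sp2, C6 sp2, C7 sp2, C8 sp2, C9 sp3

C1 carries 4 σ bonds, giving a steric number of 4, so it is sp3.
C2 carries 4 σ bonds, giving a steric number of 4, so it is sp3.
C3 — 4 σ bonds. Steric number 4, so sp3.
C4 has 4 σ bonds: steric number 4 → sp3.
C5 is sp2: 3 σ bonds, plus one π bond, 3 electron-density regions.
C6 — 3 σ bonds, plus one π bond. Steric number 3, so sp2.
C7 has 3 σ bonds, plus one π bond: steric number 3 → sp2.
C8: 3 σ bonds, plus one π bond; 3 regions of electron density → sp2.
C9 has 4 σ bonds: steric number 4 → sp3.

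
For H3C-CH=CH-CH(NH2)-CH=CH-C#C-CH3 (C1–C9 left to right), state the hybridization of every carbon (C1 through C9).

C1 sp3, C2 sp2, C3 sp2, C4 sp3, C5 sp2, C6 sp2, C7 sp, C8 sp, C9 sp3

C1 — 4 σ bonds. Steric number 4, so sp3.
C2: 3 σ bonds, plus one π bond — 3 electron domains, sp2.
C3: 3 σ bonds, plus one π bond; 3 regions of electron density → sp2.
C4 is sp3: 4 σ bonds, 4 electron-density regions.
C5 (3 σ bonds, plus one π bond) has steric number 3: sp2.
C6 (3 σ bonds, plus one π bond) has steric number 3: sp2.
C7: 2 σ bonds, plus two π bonds — 2 electron domains, sp.
C8 — 2 σ bonds, plus two π bonds. Steric number 2, so sp.
C9 is sp3: 4 σ bonds, 4 electron-density regions.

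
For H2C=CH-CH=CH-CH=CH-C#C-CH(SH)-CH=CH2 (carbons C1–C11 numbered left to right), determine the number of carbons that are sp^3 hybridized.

1

C1: sp2
C2: sp2
C3: sp2
C4: sp2
C5: sp2
C6: sp2
C7: sp
C8: sp
C9: sp3 ✓
C10: sp2
C11: sp2
C9 → 1 sp3 carbon.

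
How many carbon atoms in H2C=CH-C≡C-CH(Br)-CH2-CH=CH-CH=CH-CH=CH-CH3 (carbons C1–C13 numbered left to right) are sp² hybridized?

8

C1: sp2 ✓
C2: sp2 ✓
C3: sp
C4: sp
C5: sp3
C6: sp3
C7: sp2 ✓
C8: sp2 ✓
C9: sp2 ✓
C10: sp2 ✓
C11: sp2 ✓
C12: sp2 ✓
C13: sp3
C1, C2, C7, C8, C9, C10, C11, C12 → 8 sp2 carbons.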